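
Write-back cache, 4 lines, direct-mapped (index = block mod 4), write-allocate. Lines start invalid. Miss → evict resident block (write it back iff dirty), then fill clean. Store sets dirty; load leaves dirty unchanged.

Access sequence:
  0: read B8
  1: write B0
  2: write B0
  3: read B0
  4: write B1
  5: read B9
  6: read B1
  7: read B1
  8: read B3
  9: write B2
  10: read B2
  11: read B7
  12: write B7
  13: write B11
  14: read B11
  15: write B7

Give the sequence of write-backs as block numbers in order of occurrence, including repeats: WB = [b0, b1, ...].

  0 | R B8 → L0 miss [-]
  1 | W B0 → L0 miss [D]
  2 | W B0 → L0 hit [D]
  3 | R B0 → L0 hit [D]
  4 | W B1 → L1 miss [D]
  5 | R B9 → L1 miss wb→B1 [-]
  6 | R B1 → L1 miss [-]
  7 | R B1 → L1 hit [-]
  8 | R B3 → L3 miss [-]
  9 | W B2 → L2 miss [D]
  10 | R B2 → L2 hit [D]
  11 | R B7 → L3 miss [-]
  12 | W B7 → L3 hit [D]
  13 | W B11 → L3 miss wb→B7 [D]
  14 | R B11 → L3 hit [D]
  15 | W B7 → L3 miss wb→B11 [D]

WB = [1, 7, 11]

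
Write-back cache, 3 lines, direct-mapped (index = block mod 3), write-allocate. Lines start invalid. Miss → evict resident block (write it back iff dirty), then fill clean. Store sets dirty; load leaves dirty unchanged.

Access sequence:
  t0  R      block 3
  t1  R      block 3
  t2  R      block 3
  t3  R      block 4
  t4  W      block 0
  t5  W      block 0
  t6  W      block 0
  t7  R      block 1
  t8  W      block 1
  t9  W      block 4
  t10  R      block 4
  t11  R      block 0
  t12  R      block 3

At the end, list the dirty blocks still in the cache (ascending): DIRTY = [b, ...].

DIRTY = [4]

  0 | R B3 → L0 miss [-]
  1 | R B3 → L0 hit [-]
  2 | R B3 → L0 hit [-]
  3 | R B4 → L1 miss [-]
  4 | W B0 → L0 miss [D]
  5 | W B0 → L0 hit [D]
  6 | W B0 → L0 hit [D]
  7 | R B1 → L1 miss [-]
  8 | W B1 → L1 hit [D]
  9 | W B4 → L1 miss wb→B1 [D]
  10 | R B4 → L1 hit [D]
  11 | R B0 → L0 hit [D]
  12 | R B3 → L0 miss wb→B0 [-]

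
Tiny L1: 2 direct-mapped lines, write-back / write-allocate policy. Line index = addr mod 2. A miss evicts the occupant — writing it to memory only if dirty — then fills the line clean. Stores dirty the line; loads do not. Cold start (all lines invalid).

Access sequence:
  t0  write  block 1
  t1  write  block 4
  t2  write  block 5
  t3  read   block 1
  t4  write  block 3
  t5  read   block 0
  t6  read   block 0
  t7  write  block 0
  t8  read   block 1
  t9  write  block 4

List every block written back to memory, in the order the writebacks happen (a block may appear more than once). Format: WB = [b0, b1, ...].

WB = [1, 5, 4, 3, 0]

  0 | W B1 → L1 miss [D]
  1 | W B4 → L0 miss [D]
  2 | W B5 → L1 miss wb→B1 [D]
  3 | R B1 → L1 miss wb→B5 [-]
  4 | W B3 → L1 miss [D]
  5 | R B0 → L0 miss wb→B4 [-]
  6 | R B0 → L0 hit [-]
  7 | W B0 → L0 hit [D]
  8 | R B1 → L1 miss wb→B3 [-]
  9 | W B4 → L0 miss wb→B0 [D]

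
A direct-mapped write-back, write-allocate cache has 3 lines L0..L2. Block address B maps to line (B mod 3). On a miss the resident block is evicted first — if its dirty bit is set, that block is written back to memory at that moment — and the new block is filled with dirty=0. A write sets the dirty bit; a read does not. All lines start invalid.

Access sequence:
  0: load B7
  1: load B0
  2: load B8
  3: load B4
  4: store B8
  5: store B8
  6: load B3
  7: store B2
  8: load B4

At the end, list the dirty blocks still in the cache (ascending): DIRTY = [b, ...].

0: R B7 -> L1 miss  d=-]
1: R B0 -> L0 miss  d=-]
2: R B8 -> L2 miss  d=-]
3: R B4 -> L1 miss  d=-]
4: W B8 -> L2 hit  d=D]
5: W B8 -> L2 hit  d=D]
6: R B3 -> L0 miss  d=-]
7: W B2 -> L2 miss wb->B8  d=D]
8: R B4 -> L1 hit  d=-]

DIRTY = [2]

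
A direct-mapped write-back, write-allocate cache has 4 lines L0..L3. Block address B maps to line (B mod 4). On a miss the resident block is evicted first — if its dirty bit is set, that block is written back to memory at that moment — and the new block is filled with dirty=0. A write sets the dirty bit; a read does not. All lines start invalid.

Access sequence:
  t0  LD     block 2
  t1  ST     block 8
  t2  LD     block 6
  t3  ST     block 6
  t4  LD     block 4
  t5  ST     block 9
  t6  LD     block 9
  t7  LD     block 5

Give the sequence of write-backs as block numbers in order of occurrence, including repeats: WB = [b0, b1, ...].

WB = [8, 9]

0: R B2 -> L2 miss  d=-]
1: W B8 -> L0 miss  d=D]
2: R B6 -> L2 miss  d=-]
3: W B6 -> L2 hit  d=D]
4: R B4 -> L0 miss wb->B8  d=-]
5: W B9 -> L1 miss  d=D]
6: R B9 -> L1 hit  d=D]
7: R B5 -> L1 miss wb->B9  d=-]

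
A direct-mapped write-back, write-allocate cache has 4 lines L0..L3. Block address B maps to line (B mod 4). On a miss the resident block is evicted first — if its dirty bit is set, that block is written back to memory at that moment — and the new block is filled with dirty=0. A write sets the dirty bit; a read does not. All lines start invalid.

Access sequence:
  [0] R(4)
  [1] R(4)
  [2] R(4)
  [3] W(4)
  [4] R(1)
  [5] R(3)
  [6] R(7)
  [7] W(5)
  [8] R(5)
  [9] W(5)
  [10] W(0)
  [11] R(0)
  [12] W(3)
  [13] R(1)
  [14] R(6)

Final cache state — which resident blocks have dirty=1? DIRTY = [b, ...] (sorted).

DIRTY = [0, 3]

0: R B4 -> L0 miss  d=-]
1: R B4 -> L0 hit  d=-]
2: R B4 -> L0 hit  d=-]
3: W B4 -> L0 hit  d=D]
4: R B1 -> L1 miss  d=-]
5: R B3 -> L3 miss  d=-]
6: R B7 -> L3 miss  d=-]
7: W B5 -> L1 miss  d=D]
8: R B5 -> L1 hit  d=D]
9: W B5 -> L1 hit  d=D]
10: W B0 -> L0 miss wb->B4  d=D]
11: R B0 -> L0 hit  d=D]
12: W B3 -> L3 miss  d=D]
13: R B1 -> L1 miss wb->B5  d=-]
14: R B6 -> L2 miss  d=-]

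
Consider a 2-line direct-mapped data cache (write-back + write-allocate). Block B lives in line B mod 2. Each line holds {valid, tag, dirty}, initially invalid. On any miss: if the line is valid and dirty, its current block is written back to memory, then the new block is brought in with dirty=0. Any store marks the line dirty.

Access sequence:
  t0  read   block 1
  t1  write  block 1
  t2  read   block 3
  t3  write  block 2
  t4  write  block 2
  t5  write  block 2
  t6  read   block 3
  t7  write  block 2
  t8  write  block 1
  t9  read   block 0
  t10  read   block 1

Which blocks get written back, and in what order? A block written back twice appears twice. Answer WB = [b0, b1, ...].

WB = [1, 2]

0: R B1 -> L1 miss  d=-]
1: W B1 -> L1 hit  d=D]
2: R B3 -> L1 miss wb->B1  d=-]
3: W B2 -> L0 miss  d=D]
4: W B2 -> L0 hit  d=D]
5: W B2 -> L0 hit  d=D]
6: R B3 -> L1 hit  d=-]
7: W B2 -> L0 hit  d=D]
8: W B1 -> L1 miss  d=D]
9: R B0 -> L0 miss wb->B2  d=-]
10: R B1 -> L1 hit  d=D]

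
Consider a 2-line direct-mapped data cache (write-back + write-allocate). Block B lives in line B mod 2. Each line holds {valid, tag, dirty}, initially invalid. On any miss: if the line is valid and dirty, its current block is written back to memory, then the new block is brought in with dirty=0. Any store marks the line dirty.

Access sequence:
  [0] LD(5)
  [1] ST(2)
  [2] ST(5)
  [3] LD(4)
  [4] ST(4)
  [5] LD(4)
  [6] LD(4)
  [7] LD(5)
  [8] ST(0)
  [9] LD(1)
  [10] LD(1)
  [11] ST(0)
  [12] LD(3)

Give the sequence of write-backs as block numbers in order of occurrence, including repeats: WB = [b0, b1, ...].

  0 | R B5 → L1 miss [-]
  1 | W B2 → L0 miss [D]
  2 | W B5 → L1 hit [D]
  3 | R B4 → L0 miss wb→B2 [-]
  4 | W B4 → L0 hit [D]
  5 | R B4 → L0 hit [D]
  6 | R B4 → L0 hit [D]
  7 | R B5 → L1 hit [D]
  8 | W B0 → L0 miss wb→B4 [D]
  9 | R B1 → L1 miss wb→B5 [-]
  10 | R B1 → L1 hit [-]
  11 | W B0 → L0 hit [D]
  12 | R B3 → L1 miss [-]

WB = [2, 4, 5]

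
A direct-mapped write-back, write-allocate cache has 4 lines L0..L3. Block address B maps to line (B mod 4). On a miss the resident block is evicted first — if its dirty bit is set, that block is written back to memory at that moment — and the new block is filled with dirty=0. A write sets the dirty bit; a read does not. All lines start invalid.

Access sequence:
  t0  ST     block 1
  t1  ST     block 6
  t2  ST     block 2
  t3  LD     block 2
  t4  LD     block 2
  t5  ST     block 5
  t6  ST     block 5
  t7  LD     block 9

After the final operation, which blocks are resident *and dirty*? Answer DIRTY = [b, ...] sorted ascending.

  0 | W B1 → L1 miss [D]
  1 | W B6 → L2 miss [D]
  2 | W B2 → L2 miss wb→B6 [D]
  3 | R B2 → L2 hit [D]
  4 | R B2 → L2 hit [D]
  5 | W B5 → L1 miss wb→B1 [D]
  6 | W B5 → L1 hit [D]
  7 | R B9 → L1 miss wb→B5 [-]

DIRTY = [2]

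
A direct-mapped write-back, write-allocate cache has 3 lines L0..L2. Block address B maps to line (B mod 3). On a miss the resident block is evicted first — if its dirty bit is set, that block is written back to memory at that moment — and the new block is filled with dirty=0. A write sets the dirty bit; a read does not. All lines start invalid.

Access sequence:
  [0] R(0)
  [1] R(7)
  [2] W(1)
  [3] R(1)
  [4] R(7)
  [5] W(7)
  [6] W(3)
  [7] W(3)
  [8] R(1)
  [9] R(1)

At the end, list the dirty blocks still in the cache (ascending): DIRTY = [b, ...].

0: R B0 -> L0 miss  d=-]
1: R B7 -> L1 miss  d=-]
2: W B1 -> L1 miss  d=D]
3: R B1 -> L1 hit  d=D]
4: R B7 -> L1 miss wb->B1  d=-]
5: W B7 -> L1 hit  d=D]
6: W B3 -> L0 miss  d=D]
7: W B3 -> L0 hit  d=D]
8: R B1 -> L1 miss wb->B7  d=-]
9: R B1 -> L1 hit  d=-]

DIRTY = [3]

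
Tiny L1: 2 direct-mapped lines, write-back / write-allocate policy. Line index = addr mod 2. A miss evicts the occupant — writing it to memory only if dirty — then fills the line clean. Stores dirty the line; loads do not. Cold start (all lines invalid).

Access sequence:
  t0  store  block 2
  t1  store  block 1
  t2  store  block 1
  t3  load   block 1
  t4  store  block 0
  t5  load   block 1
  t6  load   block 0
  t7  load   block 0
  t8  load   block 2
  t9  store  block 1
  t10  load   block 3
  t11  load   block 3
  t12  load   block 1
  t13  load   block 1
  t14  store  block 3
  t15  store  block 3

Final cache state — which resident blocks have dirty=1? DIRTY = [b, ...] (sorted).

  0 | W B2 → L0 miss [D]
  1 | W B1 → L1 miss [D]
  2 | W B1 → L1 hit [D]
  3 | R B1 → L1 hit [D]
  4 | W B0 → L0 miss wb→B2 [D]
  5 | R B1 → L1 hit [D]
  6 | R B0 → L0 hit [D]
  7 | R B0 → L0 hit [D]
  8 | R B2 → L0 miss wb→B0 [-]
  9 | W B1 → L1 hit [D]
  10 | R B3 → L1 miss wb→B1 [-]
  11 | R B3 → L1 hit [-]
  12 | R B1 → L1 miss [-]
  13 | R B1 → L1 hit [-]
  14 | W B3 → L1 miss [D]
  15 | W B3 → L1 hit [D]

DIRTY = [3]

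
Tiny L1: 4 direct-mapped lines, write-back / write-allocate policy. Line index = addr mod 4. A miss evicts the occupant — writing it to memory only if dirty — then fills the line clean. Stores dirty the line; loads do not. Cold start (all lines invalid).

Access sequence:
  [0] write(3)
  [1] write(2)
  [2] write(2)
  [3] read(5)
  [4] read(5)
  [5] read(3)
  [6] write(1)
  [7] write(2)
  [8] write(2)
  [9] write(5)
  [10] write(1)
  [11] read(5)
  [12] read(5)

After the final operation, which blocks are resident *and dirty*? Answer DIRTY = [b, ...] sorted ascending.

DIRTY = [2, 3]

0: W B3 → L3 miss [D]
1: W B2 → L2 miss [D]
2: W B2 → L2 hit [D]
3: R B5 → L1 miss [-]
4: R B5 → L1 hit [-]
5: R B3 → L3 hit [D]
6: W B1 → L1 miss [D]
7: W B2 → L2 hit [D]
8: W B2 → L2 hit [D]
9: W B5 → L1 miss wb→B1 [D]
10: W B1 → L1 miss wb→B5 [D]
11: R B5 → L1 miss wb→B1 [-]
12: R B5 → L1 hit [-]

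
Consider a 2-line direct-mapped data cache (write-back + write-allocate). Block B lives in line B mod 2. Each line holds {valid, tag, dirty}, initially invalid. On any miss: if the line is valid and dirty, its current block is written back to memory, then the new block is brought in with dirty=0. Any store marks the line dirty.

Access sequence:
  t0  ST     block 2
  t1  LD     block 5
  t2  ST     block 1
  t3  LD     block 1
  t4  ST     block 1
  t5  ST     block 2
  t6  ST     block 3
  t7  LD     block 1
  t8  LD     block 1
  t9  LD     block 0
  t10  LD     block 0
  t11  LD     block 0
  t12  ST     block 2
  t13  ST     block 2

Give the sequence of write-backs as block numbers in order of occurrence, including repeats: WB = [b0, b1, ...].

  0 | W B2 → L0 miss [D]
  1 | R B5 → L1 miss [-]
  2 | W B1 → L1 miss [D]
  3 | R B1 → L1 hit [D]
  4 | W B1 → L1 hit [D]
  5 | W B2 → L0 hit [D]
  6 | W B3 → L1 miss wb→B1 [D]
  7 | R B1 → L1 miss wb→B3 [-]
  8 | R B1 → L1 hit [-]
  9 | R B0 → L0 miss wb→B2 [-]
  10 | R B0 → L0 hit [-]
  11 | R B0 → L0 hit [-]
  12 | W B2 → L0 miss [D]
  13 | W B2 → L0 hit [D]

WB = [1, 3, 2]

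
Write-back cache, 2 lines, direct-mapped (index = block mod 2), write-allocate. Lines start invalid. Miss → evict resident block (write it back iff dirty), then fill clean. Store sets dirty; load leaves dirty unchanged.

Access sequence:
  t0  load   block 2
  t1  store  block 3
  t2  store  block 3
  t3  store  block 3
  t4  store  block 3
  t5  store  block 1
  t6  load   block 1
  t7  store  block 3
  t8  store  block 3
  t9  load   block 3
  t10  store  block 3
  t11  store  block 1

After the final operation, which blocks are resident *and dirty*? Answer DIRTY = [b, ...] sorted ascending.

DIRTY = [1]

0: R B2 -> L0 miss  d=-]
1: W B3 -> L1 miss  d=D]
2: W B3 -> L1 hit  d=D]
3: W B3 -> L1 hit  d=D]
4: W B3 -> L1 hit  d=D]
5: W B1 -> L1 miss wb->B3  d=D]
6: R B1 -> L1 hit  d=D]
7: W B3 -> L1 miss wb->B1  d=D]
8: W B3 -> L1 hit  d=D]
9: R B3 -> L1 hit  d=D]
10: W B3 -> L1 hit  d=D]
11: W B1 -> L1 miss wb->B3  d=D]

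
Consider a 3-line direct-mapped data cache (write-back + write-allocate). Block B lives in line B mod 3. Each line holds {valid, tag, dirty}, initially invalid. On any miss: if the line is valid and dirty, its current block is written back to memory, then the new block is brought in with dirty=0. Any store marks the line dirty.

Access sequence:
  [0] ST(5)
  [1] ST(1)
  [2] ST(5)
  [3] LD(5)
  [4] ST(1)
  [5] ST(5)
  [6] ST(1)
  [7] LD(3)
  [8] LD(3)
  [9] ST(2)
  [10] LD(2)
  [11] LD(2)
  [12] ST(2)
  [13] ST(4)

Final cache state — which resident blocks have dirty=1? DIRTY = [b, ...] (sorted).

  0 | W B5 → L2 miss [D]
  1 | W B1 → L1 miss [D]
  2 | W B5 → L2 hit [D]
  3 | R B5 → L2 hit [D]
  4 | W B1 → L1 hit [D]
  5 | W B5 → L2 hit [D]
  6 | W B1 → L1 hit [D]
  7 | R B3 → L0 miss [-]
  8 | R B3 → L0 hit [-]
  9 | W B2 → L2 miss wb→B5 [D]
  10 | R B2 → L2 hit [D]
  11 | R B2 → L2 hit [D]
  12 | W B2 → L2 hit [D]
  13 | W B4 → L1 miss wb→B1 [D]

DIRTY = [2, 4]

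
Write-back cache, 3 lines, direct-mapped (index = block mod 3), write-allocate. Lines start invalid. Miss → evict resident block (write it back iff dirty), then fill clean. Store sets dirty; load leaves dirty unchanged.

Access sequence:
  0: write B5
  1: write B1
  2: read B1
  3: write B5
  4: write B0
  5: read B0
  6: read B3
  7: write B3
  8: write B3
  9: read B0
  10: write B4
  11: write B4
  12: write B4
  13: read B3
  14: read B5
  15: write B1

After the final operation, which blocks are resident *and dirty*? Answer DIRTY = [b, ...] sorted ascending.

0: W B5 → L2 miss [D]
1: W B1 → L1 miss [D]
2: R B1 → L1 hit [D]
3: W B5 → L2 hit [D]
4: W B0 → L0 miss [D]
5: R B0 → L0 hit [D]
6: R B3 → L0 miss wb→B0 [-]
7: W B3 → L0 hit [D]
8: W B3 → L0 hit [D]
9: R B0 → L0 miss wb→B3 [-]
10: W B4 → L1 miss wb→B1 [D]
11: W B4 → L1 hit [D]
12: W B4 → L1 hit [D]
13: R B3 → L0 miss [-]
14: R B5 → L2 hit [D]
15: W B1 → L1 miss wb→B4 [D]

DIRTY = [1, 5]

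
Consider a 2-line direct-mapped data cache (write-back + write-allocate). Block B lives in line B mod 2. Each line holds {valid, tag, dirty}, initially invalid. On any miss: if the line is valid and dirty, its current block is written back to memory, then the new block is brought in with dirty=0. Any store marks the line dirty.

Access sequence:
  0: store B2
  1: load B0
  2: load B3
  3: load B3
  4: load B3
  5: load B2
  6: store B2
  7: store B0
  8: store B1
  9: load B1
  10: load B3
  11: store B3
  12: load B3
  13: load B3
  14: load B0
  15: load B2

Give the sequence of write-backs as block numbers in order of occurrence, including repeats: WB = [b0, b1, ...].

0: W B2 → L0 miss [D]
1: R B0 → L0 miss wb→B2 [-]
2: R B3 → L1 miss [-]
3: R B3 → L1 hit [-]
4: R B3 → L1 hit [-]
5: R B2 → L0 miss [-]
6: W B2 → L0 hit [D]
7: W B0 → L0 miss wb→B2 [D]
8: W B1 → L1 miss [D]
9: R B1 → L1 hit [D]
10: R B3 → L1 miss wb→B1 [-]
11: W B3 → L1 hit [D]
12: R B3 → L1 hit [D]
13: R B3 → L1 hit [D]
14: R B0 → L0 hit [D]
15: R B2 → L0 miss wb→B0 [-]

WB = [2, 2, 1, 0]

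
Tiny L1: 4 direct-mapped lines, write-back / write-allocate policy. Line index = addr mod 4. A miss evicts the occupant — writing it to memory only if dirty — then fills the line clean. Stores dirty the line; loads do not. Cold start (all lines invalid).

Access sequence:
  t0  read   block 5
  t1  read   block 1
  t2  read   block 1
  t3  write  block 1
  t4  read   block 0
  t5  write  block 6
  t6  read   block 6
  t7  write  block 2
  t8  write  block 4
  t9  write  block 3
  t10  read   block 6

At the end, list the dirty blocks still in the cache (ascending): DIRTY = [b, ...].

DIRTY = [1, 3, 4]

0: R B5 -> L1 miss  d=-]
1: R B1 -> L1 miss  d=-]
2: R B1 -> L1 hit  d=-]
3: W B1 -> L1 hit  d=D]
4: R B0 -> L0 miss  d=-]
5: W B6 -> L2 miss  d=D]
6: R B6 -> L2 hit  d=D]
7: W B2 -> L2 miss wb->B6  d=D]
8: W B4 -> L0 miss  d=D]
9: W B3 -> L3 miss  d=D]
10: R B6 -> L2 miss wb->B2  d=-]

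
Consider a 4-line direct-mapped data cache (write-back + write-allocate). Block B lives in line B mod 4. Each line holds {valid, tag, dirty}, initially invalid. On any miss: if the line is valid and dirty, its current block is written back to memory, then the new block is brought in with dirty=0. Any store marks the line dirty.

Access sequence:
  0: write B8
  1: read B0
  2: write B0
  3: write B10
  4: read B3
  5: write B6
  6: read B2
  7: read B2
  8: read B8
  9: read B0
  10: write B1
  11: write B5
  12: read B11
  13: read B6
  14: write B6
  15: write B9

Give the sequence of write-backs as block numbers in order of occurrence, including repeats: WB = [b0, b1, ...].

0: W B8 -> L0 miss  d=D]
1: R B0 -> L0 miss wb->B8  d=-]
2: W B0 -> L0 hit  d=D]
3: W B10 -> L2 miss  d=D]
4: R B3 -> L3 miss  d=-]
5: W B6 -> L2 miss wb->B10  d=D]
6: R B2 -> L2 miss wb->B6  d=-]
7: R B2 -> L2 hit  d=-]
8: R B8 -> L0 miss wb->B0  d=-]
9: R B0 -> L0 miss  d=-]
10: W B1 -> L1 miss  d=D]
11: W B5 -> L1 miss wb->B1  d=D]
12: R B11 -> L3 miss  d=-]
13: R B6 -> L2 miss  d=-]
14: W B6 -> L2 hit  d=D]
15: W B9 -> L1 miss wb->B5  d=D]

WB = [8, 10, 6, 0, 1, 5]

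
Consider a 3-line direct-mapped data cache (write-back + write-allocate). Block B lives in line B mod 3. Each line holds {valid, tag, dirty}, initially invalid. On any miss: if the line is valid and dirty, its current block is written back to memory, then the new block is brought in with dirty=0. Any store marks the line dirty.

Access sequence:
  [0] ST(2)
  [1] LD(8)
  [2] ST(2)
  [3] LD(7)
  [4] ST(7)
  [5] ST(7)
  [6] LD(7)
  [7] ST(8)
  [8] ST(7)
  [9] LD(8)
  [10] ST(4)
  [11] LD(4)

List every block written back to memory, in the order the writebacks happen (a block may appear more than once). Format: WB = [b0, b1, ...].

WB = [2, 2, 7]

0: W B2 → L2 miss [D]
1: R B8 → L2 miss wb→B2 [-]
2: W B2 → L2 miss [D]
3: R B7 → L1 miss [-]
4: W B7 → L1 hit [D]
5: W B7 → L1 hit [D]
6: R B7 → L1 hit [D]
7: W B8 → L2 miss wb→B2 [D]
8: W B7 → L1 hit [D]
9: R B8 → L2 hit [D]
10: W B4 → L1 miss wb→B7 [D]
11: R B4 → L1 hit [D]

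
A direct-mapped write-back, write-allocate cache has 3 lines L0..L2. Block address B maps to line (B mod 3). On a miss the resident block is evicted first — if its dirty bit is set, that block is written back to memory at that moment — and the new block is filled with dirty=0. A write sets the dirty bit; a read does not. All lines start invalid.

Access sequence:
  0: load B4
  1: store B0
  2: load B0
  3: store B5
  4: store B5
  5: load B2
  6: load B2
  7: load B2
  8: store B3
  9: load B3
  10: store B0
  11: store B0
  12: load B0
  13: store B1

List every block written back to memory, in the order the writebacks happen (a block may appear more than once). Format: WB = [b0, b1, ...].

WB = [5, 0, 3]

0: R B4 -> L1 miss  d=-]
1: W B0 -> L0 miss  d=D]
2: R B0 -> L0 hit  d=D]
3: W B5 -> L2 miss  d=D]
4: W B5 -> L2 hit  d=D]
5: R B2 -> L2 miss wb->B5  d=-]
6: R B2 -> L2 hit  d=-]
7: R B2 -> L2 hit  d=-]
8: W B3 -> L0 miss wb->B0  d=D]
9: R B3 -> L0 hit  d=D]
10: W B0 -> L0 miss wb->B3  d=D]
11: W B0 -> L0 hit  d=D]
12: R B0 -> L0 hit  d=D]
13: W B1 -> L1 miss  d=D]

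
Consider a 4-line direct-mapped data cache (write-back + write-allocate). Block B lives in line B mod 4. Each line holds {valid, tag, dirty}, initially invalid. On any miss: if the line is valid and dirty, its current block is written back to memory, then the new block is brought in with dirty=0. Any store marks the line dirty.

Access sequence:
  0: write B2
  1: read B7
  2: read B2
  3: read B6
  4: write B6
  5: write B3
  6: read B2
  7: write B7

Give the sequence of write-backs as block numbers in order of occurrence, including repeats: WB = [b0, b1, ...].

WB = [2, 6, 3]

  0 | W B2 → L2 miss [D]
  1 | R B7 → L3 miss [-]
  2 | R B2 → L2 hit [D]
  3 | R B6 → L2 miss wb→B2 [-]
  4 | W B6 → L2 hit [D]
  5 | W B3 → L3 miss [D]
  6 | R B2 → L2 miss wb→B6 [-]
  7 | W B7 → L3 miss wb→B3 [D]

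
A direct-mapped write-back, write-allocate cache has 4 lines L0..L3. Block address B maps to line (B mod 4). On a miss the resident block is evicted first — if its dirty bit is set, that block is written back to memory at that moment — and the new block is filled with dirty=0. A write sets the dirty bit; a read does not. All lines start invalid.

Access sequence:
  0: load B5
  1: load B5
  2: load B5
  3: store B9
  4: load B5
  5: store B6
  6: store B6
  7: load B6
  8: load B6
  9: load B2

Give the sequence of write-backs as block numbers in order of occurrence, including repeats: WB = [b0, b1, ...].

WB = [9, 6]

0: R B5 → L1 miss [-]
1: R B5 → L1 hit [-]
2: R B5 → L1 hit [-]
3: W B9 → L1 miss [D]
4: R B5 → L1 miss wb→B9 [-]
5: W B6 → L2 miss [D]
6: W B6 → L2 hit [D]
7: R B6 → L2 hit [D]
8: R B6 → L2 hit [D]
9: R B2 → L2 miss wb→B6 [-]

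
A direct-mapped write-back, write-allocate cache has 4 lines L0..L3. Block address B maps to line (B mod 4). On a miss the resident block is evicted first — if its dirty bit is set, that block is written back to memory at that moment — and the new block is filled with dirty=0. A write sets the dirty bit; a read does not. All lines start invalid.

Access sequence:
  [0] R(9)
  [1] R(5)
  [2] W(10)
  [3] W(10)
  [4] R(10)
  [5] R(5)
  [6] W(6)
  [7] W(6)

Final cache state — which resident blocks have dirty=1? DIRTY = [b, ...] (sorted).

DIRTY = [6]

  0 | R B9 → L1 miss [-]
  1 | R B5 → L1 miss [-]
  2 | W B10 → L2 miss [D]
  3 | W B10 → L2 hit [D]
  4 | R B10 → L2 hit [D]
  5 | R B5 → L1 hit [-]
  6 | W B6 → L2 miss wb→B10 [D]
  7 | W B6 → L2 hit [D]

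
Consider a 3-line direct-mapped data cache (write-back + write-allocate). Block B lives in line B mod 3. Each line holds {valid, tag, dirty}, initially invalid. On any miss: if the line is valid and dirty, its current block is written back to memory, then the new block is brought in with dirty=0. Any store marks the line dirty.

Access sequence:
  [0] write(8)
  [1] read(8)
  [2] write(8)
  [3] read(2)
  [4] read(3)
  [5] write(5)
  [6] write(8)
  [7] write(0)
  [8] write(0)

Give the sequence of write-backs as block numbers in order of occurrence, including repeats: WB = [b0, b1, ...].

WB = [8, 5]

  0 | W B8 → L2 miss [D]
  1 | R B8 → L2 hit [D]
  2 | W B8 → L2 hit [D]
  3 | R B2 → L2 miss wb→B8 [-]
  4 | R B3 → L0 miss [-]
  5 | W B5 → L2 miss [D]
  6 | W B8 → L2 miss wb→B5 [D]
  7 | W B0 → L0 miss [D]
  8 | W B0 → L0 hit [D]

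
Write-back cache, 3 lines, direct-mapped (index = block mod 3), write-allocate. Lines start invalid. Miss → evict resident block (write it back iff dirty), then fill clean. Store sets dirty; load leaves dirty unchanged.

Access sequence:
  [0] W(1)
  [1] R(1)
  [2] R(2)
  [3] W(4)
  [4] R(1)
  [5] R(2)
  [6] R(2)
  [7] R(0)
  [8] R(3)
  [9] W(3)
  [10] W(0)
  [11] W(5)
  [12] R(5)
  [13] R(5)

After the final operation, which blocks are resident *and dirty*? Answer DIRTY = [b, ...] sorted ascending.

  0 | W B1 → L1 miss [D]
  1 | R B1 → L1 hit [D]
  2 | R B2 → L2 miss [-]
  3 | W B4 → L1 miss wb→B1 [D]
  4 | R B1 → L1 miss wb→B4 [-]
  5 | R B2 → L2 hit [-]
  6 | R B2 → L2 hit [-]
  7 | R B0 → L0 miss [-]
  8 | R B3 → L0 miss [-]
  9 | W B3 → L0 hit [D]
  10 | W B0 → L0 miss wb→B3 [D]
  11 | W B5 → L2 miss [D]
  12 | R B5 → L2 hit [D]
  13 | R B5 → L2 hit [D]

DIRTY = [0, 5]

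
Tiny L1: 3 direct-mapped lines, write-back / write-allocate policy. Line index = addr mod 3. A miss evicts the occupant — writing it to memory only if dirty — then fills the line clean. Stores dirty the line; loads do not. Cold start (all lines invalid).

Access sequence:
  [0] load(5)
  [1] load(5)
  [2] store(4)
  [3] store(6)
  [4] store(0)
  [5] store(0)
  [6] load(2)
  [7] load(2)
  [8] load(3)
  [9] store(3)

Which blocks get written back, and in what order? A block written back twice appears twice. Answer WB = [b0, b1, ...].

WB = [6, 0]

  0 | R B5 → L2 miss [-]
  1 | R B5 → L2 hit [-]
  2 | W B4 → L1 miss [D]
  3 | W B6 → L0 miss [D]
  4 | W B0 → L0 miss wb→B6 [D]
  5 | W B0 → L0 hit [D]
  6 | R B2 → L2 miss [-]
  7 | R B2 → L2 hit [-]
  8 | R B3 → L0 miss wb→B0 [-]
  9 | W B3 → L0 hit [D]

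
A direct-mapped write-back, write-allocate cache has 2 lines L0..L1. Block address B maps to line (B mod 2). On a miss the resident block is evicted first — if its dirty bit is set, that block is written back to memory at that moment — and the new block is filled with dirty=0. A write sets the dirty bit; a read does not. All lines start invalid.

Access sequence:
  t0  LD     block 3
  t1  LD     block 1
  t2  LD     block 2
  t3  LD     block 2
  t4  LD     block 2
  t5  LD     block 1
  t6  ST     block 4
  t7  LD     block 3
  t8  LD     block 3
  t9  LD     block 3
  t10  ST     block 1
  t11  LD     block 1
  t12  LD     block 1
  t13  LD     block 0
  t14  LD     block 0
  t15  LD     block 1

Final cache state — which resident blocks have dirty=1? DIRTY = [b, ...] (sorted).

0: R B3 -> L1 miss  d=-]
1: R B1 -> L1 miss  d=-]
2: R B2 -> L0 miss  d=-]
3: R B2 -> L0 hit  d=-]
4: R B2 -> L0 hit  d=-]
5: R B1 -> L1 hit  d=-]
6: W B4 -> L0 miss  d=D]
7: R B3 -> L1 miss  d=-]
8: R B3 -> L1 hit  d=-]
9: R B3 -> L1 hit  d=-]
10: W B1 -> L1 miss  d=D]
11: R B1 -> L1 hit  d=D]
12: R B1 -> L1 hit  d=D]
13: R B0 -> L0 miss wb->B4  d=-]
14: R B0 -> L0 hit  d=-]
15: R B1 -> L1 hit  d=D]

DIRTY = [1]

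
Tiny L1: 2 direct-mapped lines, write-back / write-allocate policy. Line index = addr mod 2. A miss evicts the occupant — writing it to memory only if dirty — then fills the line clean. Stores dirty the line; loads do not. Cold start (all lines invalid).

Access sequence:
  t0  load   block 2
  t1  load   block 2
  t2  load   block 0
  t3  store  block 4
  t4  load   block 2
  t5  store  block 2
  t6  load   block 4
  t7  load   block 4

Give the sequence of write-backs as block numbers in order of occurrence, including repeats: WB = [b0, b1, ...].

WB = [4, 2]

  0 | R B2 → L0 miss [-]
  1 | R B2 → L0 hit [-]
  2 | R B0 → L0 miss [-]
  3 | W B4 → L0 miss [D]
  4 | R B2 → L0 miss wb→B4 [-]
  5 | W B2 → L0 hit [D]
  6 | R B4 → L0 miss wb→B2 [-]
  7 | R B4 → L0 hit [-]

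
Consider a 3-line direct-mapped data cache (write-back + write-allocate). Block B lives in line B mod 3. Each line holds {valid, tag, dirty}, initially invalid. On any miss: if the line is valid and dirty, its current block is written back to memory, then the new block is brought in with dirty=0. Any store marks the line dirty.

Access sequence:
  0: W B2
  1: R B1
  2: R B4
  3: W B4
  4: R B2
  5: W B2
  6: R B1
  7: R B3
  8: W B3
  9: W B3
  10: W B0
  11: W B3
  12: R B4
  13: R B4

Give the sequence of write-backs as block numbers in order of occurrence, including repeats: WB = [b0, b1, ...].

0: W B2 -> L2 miss  d=D]
1: R B1 -> L1 miss  d=-]
2: R B4 -> L1 miss  d=-]
3: W B4 -> L1 hit  d=D]
4: R B2 -> L2 hit  d=D]
5: W B2 -> L2 hit  d=D]
6: R B1 -> L1 miss wb->B4  d=-]
7: R B3 -> L0 miss  d=-]
8: W B3 -> L0 hit  d=D]
9: W B3 -> L0 hit  d=D]
10: W B0 -> L0 miss wb->B3  d=D]
11: W B3 -> L0 miss wb->B0  d=D]
12: R B4 -> L1 miss  d=-]
13: R B4 -> L1 hit  d=-]

WB = [4, 3, 0]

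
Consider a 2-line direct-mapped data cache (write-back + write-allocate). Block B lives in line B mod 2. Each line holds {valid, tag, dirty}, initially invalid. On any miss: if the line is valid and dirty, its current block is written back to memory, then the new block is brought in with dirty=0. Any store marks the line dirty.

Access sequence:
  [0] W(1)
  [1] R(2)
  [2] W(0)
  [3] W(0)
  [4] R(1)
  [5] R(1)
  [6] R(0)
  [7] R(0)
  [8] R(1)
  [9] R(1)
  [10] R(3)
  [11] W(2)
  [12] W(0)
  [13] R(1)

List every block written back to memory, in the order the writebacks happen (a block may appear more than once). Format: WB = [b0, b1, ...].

WB = [1, 0, 2]

0: W B1 → L1 miss [D]
1: R B2 → L0 miss [-]
2: W B0 → L0 miss [D]
3: W B0 → L0 hit [D]
4: R B1 → L1 hit [D]
5: R B1 → L1 hit [D]
6: R B0 → L0 hit [D]
7: R B0 → L0 hit [D]
8: R B1 → L1 hit [D]
9: R B1 → L1 hit [D]
10: R B3 → L1 miss wb→B1 [-]
11: W B2 → L0 miss wb→B0 [D]
12: W B0 → L0 miss wb→B2 [D]
13: R B1 → L1 miss [-]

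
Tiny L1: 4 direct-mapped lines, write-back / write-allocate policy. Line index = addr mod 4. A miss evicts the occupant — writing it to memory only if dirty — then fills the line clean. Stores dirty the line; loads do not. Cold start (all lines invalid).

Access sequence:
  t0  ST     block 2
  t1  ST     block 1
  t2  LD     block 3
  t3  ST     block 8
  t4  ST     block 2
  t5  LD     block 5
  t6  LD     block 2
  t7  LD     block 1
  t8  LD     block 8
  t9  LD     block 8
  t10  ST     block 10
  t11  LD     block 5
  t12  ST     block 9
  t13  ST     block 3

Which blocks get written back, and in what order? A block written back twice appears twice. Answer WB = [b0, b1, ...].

WB = [1, 2]

0: W B2 → L2 miss [D]
1: W B1 → L1 miss [D]
2: R B3 → L3 miss [-]
3: W B8 → L0 miss [D]
4: W B2 → L2 hit [D]
5: R B5 → L1 miss wb→B1 [-]
6: R B2 → L2 hit [D]
7: R B1 → L1 miss [-]
8: R B8 → L0 hit [D]
9: R B8 → L0 hit [D]
10: W B10 → L2 miss wb→B2 [D]
11: R B5 → L1 miss [-]
12: W B9 → L1 miss [D]
13: W B3 → L3 hit [D]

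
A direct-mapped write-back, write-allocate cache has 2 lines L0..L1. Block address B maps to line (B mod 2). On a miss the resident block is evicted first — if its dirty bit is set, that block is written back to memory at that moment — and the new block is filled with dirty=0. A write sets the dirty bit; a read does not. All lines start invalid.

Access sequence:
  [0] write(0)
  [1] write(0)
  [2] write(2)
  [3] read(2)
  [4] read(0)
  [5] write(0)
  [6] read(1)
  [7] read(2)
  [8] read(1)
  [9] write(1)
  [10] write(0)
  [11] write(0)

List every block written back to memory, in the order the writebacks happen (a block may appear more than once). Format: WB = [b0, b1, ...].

WB = [0, 2, 0]

  0 | W B0 → L0 miss [D]
  1 | W B0 → L0 hit [D]
  2 | W B2 → L0 miss wb→B0 [D]
  3 | R B2 → L0 hit [D]
  4 | R B0 → L0 miss wb→B2 [-]
  5 | W B0 → L0 hit [D]
  6 | R B1 → L1 miss [-]
  7 | R B2 → L0 miss wb→B0 [-]
  8 | R B1 → L1 hit [-]
  9 | W B1 → L1 hit [D]
  10 | W B0 → L0 miss [D]
  11 | W B0 → L0 hit [D]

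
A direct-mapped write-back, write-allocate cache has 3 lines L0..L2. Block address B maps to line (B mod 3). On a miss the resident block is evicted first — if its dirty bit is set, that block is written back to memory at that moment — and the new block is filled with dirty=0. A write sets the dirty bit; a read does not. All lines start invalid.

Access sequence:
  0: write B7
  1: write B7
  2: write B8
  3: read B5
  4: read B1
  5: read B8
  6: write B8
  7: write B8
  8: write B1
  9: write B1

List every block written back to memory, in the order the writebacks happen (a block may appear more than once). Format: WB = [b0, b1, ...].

  0 | W B7 → L1 miss [D]
  1 | W B7 → L1 hit [D]
  2 | W B8 → L2 miss [D]
  3 | R B5 → L2 miss wb→B8 [-]
  4 | R B1 → L1 miss wb→B7 [-]
  5 | R B8 → L2 miss [-]
  6 | W B8 → L2 hit [D]
  7 | W B8 → L2 hit [D]
  8 | W B1 → L1 hit [D]
  9 | W B1 → L1 hit [D]

WB = [8, 7]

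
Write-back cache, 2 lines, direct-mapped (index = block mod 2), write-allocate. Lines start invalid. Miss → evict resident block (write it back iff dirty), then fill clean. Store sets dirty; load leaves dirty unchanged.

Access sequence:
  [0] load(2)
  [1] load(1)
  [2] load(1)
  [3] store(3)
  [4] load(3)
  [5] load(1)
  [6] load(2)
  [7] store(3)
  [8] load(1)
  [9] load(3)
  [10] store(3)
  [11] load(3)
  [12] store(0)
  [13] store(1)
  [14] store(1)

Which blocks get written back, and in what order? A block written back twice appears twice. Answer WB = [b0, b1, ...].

0: R B2 -> L0 miss  d=-]
1: R B1 -> L1 miss  d=-]
2: R B1 -> L1 hit  d=-]
3: W B3 -> L1 miss  d=D]
4: R B3 -> L1 hit  d=D]
5: R B1 -> L1 miss wb->B3  d=-]
6: R B2 -> L0 hit  d=-]
7: W B3 -> L1 miss  d=D]
8: R B1 -> L1 miss wb->B3  d=-]
9: R B3 -> L1 miss  d=-]
10: W B3 -> L1 hit  d=D]
11: R B3 -> L1 hit  d=D]
12: W B0 -> L0 miss  d=D]
13: W B1 -> L1 miss wb->B3  d=D]
14: W B1 -> L1 hit  d=D]

WB = [3, 3, 3]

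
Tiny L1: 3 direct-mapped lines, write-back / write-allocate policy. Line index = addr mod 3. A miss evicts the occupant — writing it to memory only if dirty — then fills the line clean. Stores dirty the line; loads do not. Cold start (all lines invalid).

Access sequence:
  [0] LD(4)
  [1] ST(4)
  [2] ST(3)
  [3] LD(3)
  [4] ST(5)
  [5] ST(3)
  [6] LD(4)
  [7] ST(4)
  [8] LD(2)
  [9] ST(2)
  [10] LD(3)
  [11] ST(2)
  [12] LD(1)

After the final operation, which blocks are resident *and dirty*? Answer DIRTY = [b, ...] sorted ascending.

DIRTY = [2, 3]

  0 | R B4 → L1 miss [-]
  1 | W B4 → L1 hit [D]
  2 | W B3 → L0 miss [D]
  3 | R B3 → L0 hit [D]
  4 | W B5 → L2 miss [D]
  5 | W B3 → L0 hit [D]
  6 | R B4 → L1 hit [D]
  7 | W B4 → L1 hit [D]
  8 | R B2 → L2 miss wb→B5 [-]
  9 | W B2 → L2 hit [D]
  10 | R B3 → L0 hit [D]
  11 | W B2 → L2 hit [D]
  12 | R B1 → L1 miss wb→B4 [-]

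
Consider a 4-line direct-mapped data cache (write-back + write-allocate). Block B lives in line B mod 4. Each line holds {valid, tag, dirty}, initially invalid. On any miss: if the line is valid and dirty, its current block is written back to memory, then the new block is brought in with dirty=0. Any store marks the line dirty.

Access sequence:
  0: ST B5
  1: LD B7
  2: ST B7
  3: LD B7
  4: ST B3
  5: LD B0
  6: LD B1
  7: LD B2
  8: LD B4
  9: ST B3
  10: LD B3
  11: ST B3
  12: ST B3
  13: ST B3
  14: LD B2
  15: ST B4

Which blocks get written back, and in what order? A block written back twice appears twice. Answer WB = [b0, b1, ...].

0: W B5 → L1 miss [D]
1: R B7 → L3 miss [-]
2: W B7 → L3 hit [D]
3: R B7 → L3 hit [D]
4: W B3 → L3 miss wb→B7 [D]
5: R B0 → L0 miss [-]
6: R B1 → L1 miss wb→B5 [-]
7: R B2 → L2 miss [-]
8: R B4 → L0 miss [-]
9: W B3 → L3 hit [D]
10: R B3 → L3 hit [D]
11: W B3 → L3 hit [D]
12: W B3 → L3 hit [D]
13: W B3 → L3 hit [D]
14: R B2 → L2 hit [-]
15: W B4 → L0 hit [D]

WB = [7, 5]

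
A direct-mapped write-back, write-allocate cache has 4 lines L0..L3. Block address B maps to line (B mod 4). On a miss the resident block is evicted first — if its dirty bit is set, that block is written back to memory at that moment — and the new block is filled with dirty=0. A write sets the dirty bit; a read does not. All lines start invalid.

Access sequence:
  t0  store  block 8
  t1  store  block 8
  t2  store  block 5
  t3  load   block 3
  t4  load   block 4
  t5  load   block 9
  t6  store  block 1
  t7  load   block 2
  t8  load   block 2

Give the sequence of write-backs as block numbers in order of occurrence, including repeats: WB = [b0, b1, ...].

  0 | W B8 → L0 miss [D]
  1 | W B8 → L0 hit [D]
  2 | W B5 → L1 miss [D]
  3 | R B3 → L3 miss [-]
  4 | R B4 → L0 miss wb→B8 [-]
  5 | R B9 → L1 miss wb→B5 [-]
  6 | W B1 → L1 miss [D]
  7 | R B2 → L2 miss [-]
  8 | R B2 → L2 hit [-]

WB = [8, 5]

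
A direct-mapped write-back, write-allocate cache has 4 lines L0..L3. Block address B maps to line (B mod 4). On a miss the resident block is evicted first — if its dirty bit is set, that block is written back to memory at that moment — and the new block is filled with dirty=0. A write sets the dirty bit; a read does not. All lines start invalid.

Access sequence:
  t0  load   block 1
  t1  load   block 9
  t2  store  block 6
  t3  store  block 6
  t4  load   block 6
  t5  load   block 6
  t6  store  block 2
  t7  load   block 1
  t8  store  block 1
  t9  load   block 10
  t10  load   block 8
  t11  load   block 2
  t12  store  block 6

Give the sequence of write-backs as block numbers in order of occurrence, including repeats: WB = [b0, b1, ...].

WB = [6, 2]

0: R B1 → L1 miss [-]
1: R B9 → L1 miss [-]
2: W B6 → L2 miss [D]
3: W B6 → L2 hit [D]
4: R B6 → L2 hit [D]
5: R B6 → L2 hit [D]
6: W B2 → L2 miss wb→B6 [D]
7: R B1 → L1 miss [-]
8: W B1 → L1 hit [D]
9: R B10 → L2 miss wb→B2 [-]
10: R B8 → L0 miss [-]
11: R B2 → L2 miss [-]
12: W B6 → L2 miss [D]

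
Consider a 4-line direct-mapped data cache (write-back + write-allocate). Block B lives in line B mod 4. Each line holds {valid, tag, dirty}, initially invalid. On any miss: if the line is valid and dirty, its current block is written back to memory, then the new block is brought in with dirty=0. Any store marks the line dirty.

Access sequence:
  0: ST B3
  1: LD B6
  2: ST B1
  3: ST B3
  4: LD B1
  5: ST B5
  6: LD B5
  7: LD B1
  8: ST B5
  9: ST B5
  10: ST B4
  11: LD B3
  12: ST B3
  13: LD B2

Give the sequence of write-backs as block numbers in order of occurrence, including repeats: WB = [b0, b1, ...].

0: W B3 → L3 miss [D]
1: R B6 → L2 miss [-]
2: W B1 → L1 miss [D]
3: W B3 → L3 hit [D]
4: R B1 → L1 hit [D]
5: W B5 → L1 miss wb→B1 [D]
6: R B5 → L1 hit [D]
7: R B1 → L1 miss wb→B5 [-]
8: W B5 → L1 miss [D]
9: W B5 → L1 hit [D]
10: W B4 → L0 miss [D]
11: R B3 → L3 hit [D]
12: W B3 → L3 hit [D]
13: R B2 → L2 miss [-]

WB = [1, 5]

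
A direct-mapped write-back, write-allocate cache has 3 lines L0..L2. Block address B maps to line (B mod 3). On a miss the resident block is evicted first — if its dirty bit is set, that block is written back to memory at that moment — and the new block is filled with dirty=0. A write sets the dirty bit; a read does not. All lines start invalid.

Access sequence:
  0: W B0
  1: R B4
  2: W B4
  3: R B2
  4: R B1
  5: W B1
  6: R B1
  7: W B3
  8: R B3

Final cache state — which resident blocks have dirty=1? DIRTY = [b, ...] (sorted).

DIRTY = [1, 3]

0: W B0 → L0 miss [D]
1: R B4 → L1 miss [-]
2: W B4 → L1 hit [D]
3: R B2 → L2 miss [-]
4: R B1 → L1 miss wb→B4 [-]
5: W B1 → L1 hit [D]
6: R B1 → L1 hit [D]
7: W B3 → L0 miss wb→B0 [D]
8: R B3 → L0 hit [D]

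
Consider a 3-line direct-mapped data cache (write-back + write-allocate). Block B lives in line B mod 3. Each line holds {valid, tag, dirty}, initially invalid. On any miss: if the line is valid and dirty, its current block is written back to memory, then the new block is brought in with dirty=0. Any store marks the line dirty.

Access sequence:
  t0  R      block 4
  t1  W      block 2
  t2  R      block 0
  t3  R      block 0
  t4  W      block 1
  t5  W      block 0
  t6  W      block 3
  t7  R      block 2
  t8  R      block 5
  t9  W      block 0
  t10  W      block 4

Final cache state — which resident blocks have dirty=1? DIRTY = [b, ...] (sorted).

0: R B4 -> L1 miss  d=-]
1: W B2 -> L2 miss  d=D]
2: R B0 -> L0 miss  d=-]
3: R B0 -> L0 hit  d=-]
4: W B1 -> L1 miss  d=D]
5: W B0 -> L0 hit  d=D]
6: W B3 -> L0 miss wb->B0  d=D]
7: R B2 -> L2 hit  d=D]
8: R B5 -> L2 miss wb->B2  d=-]
9: W B0 -> L0 miss wb->B3  d=D]
10: W B4 -> L1 miss wb->B1  d=D]

DIRTY = [0, 4]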